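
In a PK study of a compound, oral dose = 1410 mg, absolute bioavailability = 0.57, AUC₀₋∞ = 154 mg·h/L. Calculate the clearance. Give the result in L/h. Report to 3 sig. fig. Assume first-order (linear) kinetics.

5.22 L/h

CL = F·Dose / AUC = 0.57 × 1410 / 154 = 5.219 L/h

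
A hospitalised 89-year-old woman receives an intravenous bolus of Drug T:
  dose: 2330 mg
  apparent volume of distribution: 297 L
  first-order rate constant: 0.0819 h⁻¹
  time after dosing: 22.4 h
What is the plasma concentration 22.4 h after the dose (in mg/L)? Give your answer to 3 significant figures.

C₀ = Dose / Vd = 2330 / 297 = 7.845 mg/L
C = C₀ · e^(−k·t) = 7.845 × e^(−0.08190 × 22.4)
  = 7.845 × 0.1597 = 1.253 mg/L

1.25 mg/L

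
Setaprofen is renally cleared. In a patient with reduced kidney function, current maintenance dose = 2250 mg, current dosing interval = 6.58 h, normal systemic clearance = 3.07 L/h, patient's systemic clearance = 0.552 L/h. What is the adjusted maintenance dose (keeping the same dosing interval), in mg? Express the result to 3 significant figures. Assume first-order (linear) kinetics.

To keep the same average steady-state level, dosing rate must scale with clearance.
CL ratio = 0.552 / 3.07 = 0.1798
New dose (same interval) = 2250 × 0.1798 = 404.6 mg

405 mg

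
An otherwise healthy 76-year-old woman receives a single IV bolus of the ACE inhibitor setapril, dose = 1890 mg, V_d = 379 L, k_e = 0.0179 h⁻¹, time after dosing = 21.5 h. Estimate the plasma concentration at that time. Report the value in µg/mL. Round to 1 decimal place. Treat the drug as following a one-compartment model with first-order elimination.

3.4 µg/mL

C₀ = Dose / Vd = 1890 / 379 = 4.987 mg/L
C = C₀ · e^(−k·t) = 4.987 × e^(−0.01790 × 21.5)
  = 4.987 × 0.6806 = 3.394 mg/L
(3.394 mg/L = 3.394 µg/mL)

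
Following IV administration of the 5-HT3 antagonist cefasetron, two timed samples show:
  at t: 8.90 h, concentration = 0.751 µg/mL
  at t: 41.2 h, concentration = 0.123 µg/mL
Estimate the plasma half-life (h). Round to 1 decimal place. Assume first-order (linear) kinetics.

k = ln(C₁/C₂) / (t₂ − t₁) = ln(0.751/0.123) / (41.2 − 8.90)
  = 1.809 / 32.30 = 0.05601 h⁻¹
t½ = ln2 / k = 0.693147 / 0.05601 = 12.38 h

12.4 h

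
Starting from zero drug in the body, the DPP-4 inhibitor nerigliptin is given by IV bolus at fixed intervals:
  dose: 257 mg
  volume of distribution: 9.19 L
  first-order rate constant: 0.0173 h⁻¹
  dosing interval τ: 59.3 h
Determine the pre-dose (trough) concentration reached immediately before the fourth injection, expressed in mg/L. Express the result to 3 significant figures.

14.9 mg/L

C₀ per dose = Dose / Vd = 257 / 9.19 = 27.97 mg/L
Fraction remaining after one interval: r = e^(−kτ) = e^(−0.01730 × 59.3) = 0.3585
Before dose 4, 3 doses have been given (aged 1τ, 2τ, 3τ).
C_trough = C₀ × (r + r² + … + r^3) = C₀ × r(1−r^3)/(1−r)
        = 27.97 × 0.3585 × (1 − 0.04608) / (1 − 0.3585) = 14.91 mg/L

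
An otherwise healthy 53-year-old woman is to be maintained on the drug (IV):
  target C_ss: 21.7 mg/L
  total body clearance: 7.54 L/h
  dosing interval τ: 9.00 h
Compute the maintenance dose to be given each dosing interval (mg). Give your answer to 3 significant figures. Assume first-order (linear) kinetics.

1470 mg

At steady state, Dose/τ = Css × CL.
Dose = Css × CL × τ = 21.7 × 7.540 × 9.00 = 1473 mg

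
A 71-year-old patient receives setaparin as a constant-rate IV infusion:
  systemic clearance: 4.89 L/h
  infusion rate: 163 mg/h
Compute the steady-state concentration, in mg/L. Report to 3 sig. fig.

33.3 mg/L

At steady state Css = R₀ / CL = 163 / 4.890 = 33.33 mg/L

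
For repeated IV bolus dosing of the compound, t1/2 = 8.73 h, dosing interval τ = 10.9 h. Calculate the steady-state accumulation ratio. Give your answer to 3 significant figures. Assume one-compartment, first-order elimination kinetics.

1.73

k = ln2 / t½ = 0.693147 / 8.73 = 0.07940 h⁻¹
e^(−kτ) = e^(−0.07940 × 10.9) = 0.4209
Accumulation ratio R = 1 / (1 − e^(−kτ)) = 1 / (1 − 0.4209) = 1.727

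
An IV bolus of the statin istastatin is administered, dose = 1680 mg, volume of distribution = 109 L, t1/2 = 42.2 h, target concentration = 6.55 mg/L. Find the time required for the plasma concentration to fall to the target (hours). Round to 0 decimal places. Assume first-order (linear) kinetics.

52 h

C₀ = Dose / Vd = 1680 / 109 = 15.41 mg/L
k = ln2 / t½ = 0.693147 / 42.2 = 0.01643 h⁻¹
t = ln(C₀ / C) / k = ln(15.41 / 6.55) / 0.01643
  = ln(2.353) / 0.01643 = 0.8557 / 0.01643 = 52.08 h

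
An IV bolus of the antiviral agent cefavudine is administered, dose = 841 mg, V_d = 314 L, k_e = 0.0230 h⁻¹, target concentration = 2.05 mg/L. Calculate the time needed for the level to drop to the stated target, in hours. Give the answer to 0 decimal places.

C₀ = Dose / Vd = 841.0 / 314 = 2.678 mg/L
t = ln(C₀ / C) / k = ln(2.678 / 2.05) / 0.02300
  = ln(1.306) / 0.02300 = 0.2670 / 0.02300 = 11.61 h

12 h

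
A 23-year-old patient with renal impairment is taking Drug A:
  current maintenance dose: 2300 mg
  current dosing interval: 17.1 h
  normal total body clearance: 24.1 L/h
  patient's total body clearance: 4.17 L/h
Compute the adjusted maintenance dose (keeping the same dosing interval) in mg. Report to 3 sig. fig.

398 mg

To keep the same average steady-state level, dosing rate must scale with clearance.
CL ratio = 4.17 / 24.1 = 0.1730
New dose (same interval) = 2300 × 0.1730 = 397.9 mg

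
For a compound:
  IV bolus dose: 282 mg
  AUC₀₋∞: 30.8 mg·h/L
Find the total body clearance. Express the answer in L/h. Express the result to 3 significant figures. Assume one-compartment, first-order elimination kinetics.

9.16 L/h

CL = Dose / AUC = 282 / 30.8 = 9.156 L/h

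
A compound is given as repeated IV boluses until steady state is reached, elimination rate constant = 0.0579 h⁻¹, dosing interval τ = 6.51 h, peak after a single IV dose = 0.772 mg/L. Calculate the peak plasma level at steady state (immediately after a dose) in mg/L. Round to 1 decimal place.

e^(−kτ) = e^(−0.05790 × 6.51) = 0.6860
Accumulation ratio R = 1 / (1 − e^(−kτ)) = 1 / (1 − 0.6860) = 3.185
Steady-state peak = C₀ × R = 0.772 × 3.185 = 2.459 mg/L

2.5 mg/L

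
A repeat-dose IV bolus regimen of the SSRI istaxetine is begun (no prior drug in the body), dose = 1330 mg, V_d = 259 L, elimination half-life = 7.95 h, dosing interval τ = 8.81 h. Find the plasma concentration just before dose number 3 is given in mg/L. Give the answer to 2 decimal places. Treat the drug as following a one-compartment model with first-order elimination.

C₀ per dose = Dose / Vd = 1330 / 259 = 5.135 mg/L
k = ln2 / t½ = 0.693147 / 7.95 = 0.08719 h⁻¹
Fraction remaining after one interval: r = e^(−kτ) = e^(−0.08719 × 8.81) = 0.4639
Before dose 3, 2 doses have been given (aged 1τ, 2τ).
C_trough = C₀ × (r + r²) = 5.135 × (0.4639 + 0.2152) = 3.487 mg/L

3.49 mg/L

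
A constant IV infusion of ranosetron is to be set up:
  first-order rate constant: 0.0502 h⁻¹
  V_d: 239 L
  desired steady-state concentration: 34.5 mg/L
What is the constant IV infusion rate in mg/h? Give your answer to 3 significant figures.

CL = k × Vd = 0.05020 × 239 = 12.00 L/h
At steady state, infusion rate R₀ = Css × CL = 34.5 × 12.00 = 414.0 mg/h

414 mg/h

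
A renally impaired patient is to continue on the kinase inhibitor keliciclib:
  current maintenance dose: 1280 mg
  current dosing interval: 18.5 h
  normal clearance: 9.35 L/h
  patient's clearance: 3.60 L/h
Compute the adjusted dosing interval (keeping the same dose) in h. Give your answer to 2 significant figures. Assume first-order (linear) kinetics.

48 h

To keep the same average steady-state level, dosing rate must scale with clearance.
CL ratio = 3.60 / 9.35 = 0.3850
New interval (same dose) = 18.5 / 0.3850 = 48.05 h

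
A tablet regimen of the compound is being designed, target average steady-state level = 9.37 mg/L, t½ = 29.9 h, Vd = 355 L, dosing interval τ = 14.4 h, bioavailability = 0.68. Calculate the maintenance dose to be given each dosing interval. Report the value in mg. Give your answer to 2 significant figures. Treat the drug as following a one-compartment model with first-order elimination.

1600 mg

k = ln2 / t½ = 0.693147 / 29.9 = 0.02318 h⁻¹
CL = k × Vd = 0.02318 × 355 = 8.229 L/h
At steady state, F × (Dose/τ) = Css × CL.
Dose = Css × CL × τ / F = 9.37 × 8.229 × 14.4 / 0.68 = 1633 mg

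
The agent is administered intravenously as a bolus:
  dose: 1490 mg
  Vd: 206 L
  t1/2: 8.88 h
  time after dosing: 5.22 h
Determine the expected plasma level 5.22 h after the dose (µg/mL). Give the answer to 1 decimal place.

C₀ = Dose / Vd = 1490 / 206 = 7.233 mg/L
k = ln2 / t½ = 0.693147 / 8.88 = 0.07806 h⁻¹
C = C₀ · e^(−k·t) = 7.233 × e^(−0.07806 × 5.22)
  = 7.233 × 0.6653 = 4.812 mg/L
(4.812 mg/L = 4.812 µg/mL)

4.8 µg/mL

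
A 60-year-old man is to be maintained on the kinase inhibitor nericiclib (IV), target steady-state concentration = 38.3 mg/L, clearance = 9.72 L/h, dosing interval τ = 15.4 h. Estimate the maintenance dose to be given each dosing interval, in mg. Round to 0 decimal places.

At steady state, Dose/τ = Css × CL.
Dose = Css × CL × τ = 38.3 × 9.720 × 15.4 = 5733 mg

5733 mg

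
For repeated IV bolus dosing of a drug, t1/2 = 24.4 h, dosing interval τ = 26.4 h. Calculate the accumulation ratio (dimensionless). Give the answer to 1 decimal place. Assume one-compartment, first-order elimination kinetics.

1.9

k = ln2 / t½ = 0.693147 / 24.4 = 0.02841 h⁻¹
e^(−kτ) = e^(−0.02841 × 26.4) = 0.4724
Accumulation ratio R = 1 / (1 − e^(−kτ)) = 1 / (1 − 0.4724) = 1.895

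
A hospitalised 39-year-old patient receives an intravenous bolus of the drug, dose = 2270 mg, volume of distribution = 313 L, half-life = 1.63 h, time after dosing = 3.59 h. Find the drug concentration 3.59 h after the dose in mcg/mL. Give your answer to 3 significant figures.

C₀ = Dose / Vd = 2270 / 313 = 7.252 mg/L
k = ln2 / t½ = 0.693147 / 1.63 = 0.4252 h⁻¹
C = C₀ · e^(−k·t) = 7.252 × e^(−0.4252 × 3.59)
  = 7.252 × 0.2173 = 1.576 mg/L
(1.576 mg/L = 1.576 mcg/mL)

1.58 mcg/mL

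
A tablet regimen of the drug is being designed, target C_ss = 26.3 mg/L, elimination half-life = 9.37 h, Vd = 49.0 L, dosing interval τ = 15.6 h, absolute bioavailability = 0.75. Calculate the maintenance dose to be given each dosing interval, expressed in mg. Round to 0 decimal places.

k = ln2 / t½ = 0.693147 / 9.37 = 0.07398 h⁻¹
CL = k × Vd = 0.07398 × 49.0 = 3.625 L/h
At steady state, F × (Dose/τ) = Css × CL.
Dose = Css × CL × τ / F = 26.3 × 3.625 × 15.6 / 0.75 = 1983 mg

1983 mg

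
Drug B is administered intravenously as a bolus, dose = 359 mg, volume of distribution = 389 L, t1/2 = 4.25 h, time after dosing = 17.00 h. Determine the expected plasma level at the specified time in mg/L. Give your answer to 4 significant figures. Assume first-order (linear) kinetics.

C₀ = Dose / Vd = 359.0 / 389 = 0.9229 mg/L
k = ln2 / t½ = 0.693147 / 4.25 = 0.1631 h⁻¹
t / t½ = 17.00 / 4.25 = 4 half-lives
C = C₀ × (1/2)^4 = 0.9229 × 0.06250 = 0.05768 mg/L

0.05768 mg/L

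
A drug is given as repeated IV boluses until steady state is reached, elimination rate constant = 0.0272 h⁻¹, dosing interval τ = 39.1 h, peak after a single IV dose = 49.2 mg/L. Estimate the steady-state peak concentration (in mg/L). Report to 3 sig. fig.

75.1 mg/L

e^(−kτ) = e^(−0.02720 × 39.1) = 0.3452
Accumulation ratio R = 1 / (1 − e^(−kτ)) = 1 / (1 − 0.3452) = 1.527
Steady-state peak = C₀ × R = 49.2 × 1.527 = 75.13 mg/L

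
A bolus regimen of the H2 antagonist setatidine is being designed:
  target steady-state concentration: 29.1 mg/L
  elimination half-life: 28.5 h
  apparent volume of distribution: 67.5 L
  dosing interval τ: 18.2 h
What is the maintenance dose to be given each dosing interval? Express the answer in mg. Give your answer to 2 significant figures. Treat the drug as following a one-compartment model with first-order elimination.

k = ln2 / t½ = 0.693147 / 28.5 = 0.02432 h⁻¹
CL = k × Vd = 0.02432 × 67.5 = 1.642 L/h
At steady state, Dose/τ = Css × CL.
Dose = Css × CL × τ = 29.1 × 1.642 × 18.2 = 869.6 mg

870 mg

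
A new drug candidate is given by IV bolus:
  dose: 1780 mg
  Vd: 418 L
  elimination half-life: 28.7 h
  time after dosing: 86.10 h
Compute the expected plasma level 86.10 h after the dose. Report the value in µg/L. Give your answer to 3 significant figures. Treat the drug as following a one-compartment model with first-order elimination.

532 µg/L

C₀ = Dose / Vd = 1780 / 418 = 4.258 mg/L
k = ln2 / t½ = 0.693147 / 28.7 = 0.02415 h⁻¹
t / t½ = 86.10 / 28.7 = 3 half-lives
C = C₀ × (1/2)^3 = 4.258 × 0.1250 = 0.5323 mg/L
Convert: 0.5323 mg/L × 1000 = 532.3 µg/L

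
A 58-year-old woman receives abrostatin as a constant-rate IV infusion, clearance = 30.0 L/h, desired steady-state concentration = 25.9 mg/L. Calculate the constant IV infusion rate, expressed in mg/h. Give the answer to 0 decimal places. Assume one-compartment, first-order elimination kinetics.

At steady state, infusion rate R₀ = Css × CL = 25.9 × 30.00 = 777.0 mg/h

777 mg/h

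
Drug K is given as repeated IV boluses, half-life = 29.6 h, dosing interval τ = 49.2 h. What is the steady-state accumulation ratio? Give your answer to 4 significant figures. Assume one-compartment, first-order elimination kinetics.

k = ln2 / t½ = 0.693147 / 29.6 = 0.02342 h⁻¹
e^(−kτ) = e^(−0.02342 × 49.2) = 0.3159
Accumulation ratio R = 1 / (1 − e^(−kτ)) = 1 / (1 − 0.3159) = 1.462

1.462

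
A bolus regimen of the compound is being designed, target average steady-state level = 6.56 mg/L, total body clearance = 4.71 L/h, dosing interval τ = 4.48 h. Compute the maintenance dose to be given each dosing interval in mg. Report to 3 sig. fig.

138 mg

At steady state, Dose/τ = Css × CL.
Dose = Css × CL × τ = 6.56 × 4.710 × 4.48 = 138.4 mg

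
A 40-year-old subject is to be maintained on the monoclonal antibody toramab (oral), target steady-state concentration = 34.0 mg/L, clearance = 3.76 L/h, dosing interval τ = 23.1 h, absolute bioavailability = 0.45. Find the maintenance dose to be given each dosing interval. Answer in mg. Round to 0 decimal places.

6562 mg

At steady state, F × (Dose/τ) = Css × CL.
Dose = Css × CL × τ / F = 34.0 × 3.760 × 23.1 / 0.45 = 6562 mg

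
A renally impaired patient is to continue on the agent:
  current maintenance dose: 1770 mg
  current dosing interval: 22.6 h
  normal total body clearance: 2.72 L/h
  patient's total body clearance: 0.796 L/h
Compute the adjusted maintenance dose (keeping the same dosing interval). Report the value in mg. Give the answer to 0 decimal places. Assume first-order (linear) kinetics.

To keep the same average steady-state level, dosing rate must scale with clearance.
CL ratio = 0.796 / 2.72 = 0.2926
New dose (same interval) = 1770 × 0.2926 = 517.9 mg

518 mg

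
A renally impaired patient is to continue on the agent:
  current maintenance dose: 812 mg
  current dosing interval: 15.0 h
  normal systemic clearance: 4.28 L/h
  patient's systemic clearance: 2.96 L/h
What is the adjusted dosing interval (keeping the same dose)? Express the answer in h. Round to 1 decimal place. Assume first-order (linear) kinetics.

To keep the same average steady-state level, dosing rate must scale with clearance.
CL ratio = 2.96 / 4.28 = 0.6916
New interval (same dose) = 15.0 / 0.6916 = 21.69 h

21.7 h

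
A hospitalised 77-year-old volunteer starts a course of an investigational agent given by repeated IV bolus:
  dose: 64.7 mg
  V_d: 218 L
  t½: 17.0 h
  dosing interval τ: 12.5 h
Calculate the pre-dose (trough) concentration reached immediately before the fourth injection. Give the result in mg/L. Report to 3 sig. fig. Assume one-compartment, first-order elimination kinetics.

0.350 mg/L

C₀ per dose = Dose / Vd = 64.7 / 218 = 0.2968 mg/L
k = ln2 / t½ = 0.693147 / 17.0 = 0.04077 h⁻¹
Fraction remaining after one interval: r = e^(−kτ) = e^(−0.04077 × 12.5) = 0.6007
Before dose 4, 3 doses have been given (aged 1τ, 2τ, 3τ).
C_trough = C₀ × (r + r² + … + r^3) = C₀ × r(1−r^3)/(1−r)
        = 0.2968 × 0.6007 × (1 − 0.2168) / (1 − 0.6007) = 0.3497 mg/L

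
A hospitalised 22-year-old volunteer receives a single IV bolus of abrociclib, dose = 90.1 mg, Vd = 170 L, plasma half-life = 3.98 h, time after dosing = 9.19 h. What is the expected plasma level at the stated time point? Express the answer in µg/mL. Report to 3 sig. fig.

C₀ = Dose / Vd = 90.10 / 170 = 0.5300 mg/L
k = ln2 / t½ = 0.693147 / 3.98 = 0.1742 h⁻¹
C = C₀ · e^(−k·t) = 0.5300 × e^(−0.1742 × 9.19)
  = 0.5300 × 0.2017 = 0.1069 mg/L
(0.1069 mg/L = 0.1069 µg/mL)

0.107 µg/mL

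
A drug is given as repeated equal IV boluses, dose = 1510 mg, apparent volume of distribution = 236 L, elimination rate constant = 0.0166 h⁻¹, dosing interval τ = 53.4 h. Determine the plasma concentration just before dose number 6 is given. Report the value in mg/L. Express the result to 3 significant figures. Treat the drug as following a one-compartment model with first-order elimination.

4.43 mg/L

C₀ per dose = Dose / Vd = 1510 / 236 = 6.398 mg/L
Fraction remaining after one interval: r = e^(−kτ) = e^(−0.01660 × 53.4) = 0.4121
Before dose 6, 5 doses have been given (aged 1τ, 2τ, 3τ, 4τ, 5τ).
C_trough = C₀ × (r + r² + … + r^5) = C₀ × r(1−r^5)/(1−r)
        = 6.398 × 0.4121 × (1 − 0.01189) / (1 − 0.4121) = 4.431 mg/L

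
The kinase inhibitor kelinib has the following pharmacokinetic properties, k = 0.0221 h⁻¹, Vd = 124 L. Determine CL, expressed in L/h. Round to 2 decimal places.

2.74 L/h

CL = k × Vd = 0.0221 × 124 = 2.740 L/h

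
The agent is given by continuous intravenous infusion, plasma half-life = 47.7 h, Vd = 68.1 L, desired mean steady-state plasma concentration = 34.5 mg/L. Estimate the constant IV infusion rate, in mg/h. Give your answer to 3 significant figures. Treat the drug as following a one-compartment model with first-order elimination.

34.1 mg/h

k = ln2 / t½ = 0.693147 / 47.7 = 0.01453 h⁻¹
CL = k × Vd = 0.01453 × 68.1 = 0.9895 L/h
At steady state, infusion rate R₀ = Css × CL = 34.5 × 0.9895 = 34.14 mg/h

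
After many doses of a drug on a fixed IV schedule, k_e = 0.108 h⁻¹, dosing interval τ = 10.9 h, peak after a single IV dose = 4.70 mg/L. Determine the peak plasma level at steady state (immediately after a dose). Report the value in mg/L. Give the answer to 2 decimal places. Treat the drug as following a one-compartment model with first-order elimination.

6.79 mg/L

e^(−kτ) = e^(−0.1080 × 10.9) = 0.3081
Accumulation ratio R = 1 / (1 − e^(−kτ)) = 1 / (1 − 0.3081) = 1.445
Steady-state peak = C₀ × R = 4.70 × 1.445 = 6.792 mg/L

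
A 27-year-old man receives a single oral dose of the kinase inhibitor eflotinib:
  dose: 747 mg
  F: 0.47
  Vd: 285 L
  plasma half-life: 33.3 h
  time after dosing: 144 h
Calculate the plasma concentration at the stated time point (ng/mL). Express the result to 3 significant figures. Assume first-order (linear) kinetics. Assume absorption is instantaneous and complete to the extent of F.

61.5 ng/mL

Amount reaching circulation = F × Dose = 0.47 × 747.0 = 351.1 mg
C₀ = F·Dose / Vd = 351.1 / 285 = 1.232 mg/L
k = ln2 / t½ = 0.693147 / 33.3 = 0.02082 h⁻¹
C = C₀ · e^(−k·t) = 1.232 × e^(−0.02082 × 144)
  = 1.232 × 0.04988 = 0.06145 mg/L
Convert: 0.06145 mg/L × 1000 = 61.45 ng/mL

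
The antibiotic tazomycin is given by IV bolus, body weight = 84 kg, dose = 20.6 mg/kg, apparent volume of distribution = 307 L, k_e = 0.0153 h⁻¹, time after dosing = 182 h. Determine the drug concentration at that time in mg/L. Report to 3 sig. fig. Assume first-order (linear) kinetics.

0.348 mg/L

Total dose = 20.6 × 84 = 1730 mg
C₀ = Dose / Vd = 1730 / 307 = 5.635 mg/L
C = C₀ · e^(−k·t) = 5.635 × e^(−0.01530 × 182)
  = 5.635 × 0.06175 = 0.3480 mg/L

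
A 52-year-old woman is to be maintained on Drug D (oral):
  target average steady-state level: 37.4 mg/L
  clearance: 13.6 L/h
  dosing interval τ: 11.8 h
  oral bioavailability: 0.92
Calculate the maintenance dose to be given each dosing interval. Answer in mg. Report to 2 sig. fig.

6500 mg

At steady state, F × (Dose/τ) = Css × CL.
Dose = Css × CL × τ / F = 37.4 × 13.60 × 11.8 / 0.92 = 6524 mg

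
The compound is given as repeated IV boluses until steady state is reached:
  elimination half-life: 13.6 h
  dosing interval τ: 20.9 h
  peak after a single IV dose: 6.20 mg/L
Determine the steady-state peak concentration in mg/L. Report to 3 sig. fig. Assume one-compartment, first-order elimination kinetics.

9.46 mg/L

k = ln2 / t½ = 0.693147 / 13.6 = 0.05097 h⁻¹
e^(−kτ) = e^(−0.05097 × 20.9) = 0.3446
Accumulation ratio R = 1 / (1 − e^(−kτ)) = 1 / (1 − 0.3446) = 1.526
Steady-state peak = C₀ × R = 6.20 × 1.526 = 9.461 mg/L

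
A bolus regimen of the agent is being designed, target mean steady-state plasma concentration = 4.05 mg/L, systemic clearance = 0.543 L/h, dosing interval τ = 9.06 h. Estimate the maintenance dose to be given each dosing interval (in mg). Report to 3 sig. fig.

At steady state, Dose/τ = Css × CL.
Dose = Css × CL × τ = 4.05 × 0.5430 × 9.06 = 19.92 mg

19.9 mg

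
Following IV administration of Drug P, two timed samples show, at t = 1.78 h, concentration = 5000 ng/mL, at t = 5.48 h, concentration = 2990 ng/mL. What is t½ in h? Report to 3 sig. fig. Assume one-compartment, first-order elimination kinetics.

k = ln(C₁/C₂) / (t₂ − t₁) = ln(5000/2990) / (5.48 − 1.78)
  = 0.5142 / 3.700 = 0.1390 h⁻¹
t½ = ln2 / k = 0.693147 / 0.1390 = 4.987 h

4.99 h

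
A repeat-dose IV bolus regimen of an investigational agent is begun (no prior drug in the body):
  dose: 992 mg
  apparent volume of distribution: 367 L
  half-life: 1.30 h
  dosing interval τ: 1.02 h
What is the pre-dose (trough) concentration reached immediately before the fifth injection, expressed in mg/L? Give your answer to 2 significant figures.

3.3 mg/L

C₀ per dose = Dose / Vd = 992 / 367 = 2.703 mg/L
k = ln2 / t½ = 0.693147 / 1.30 = 0.5332 h⁻¹
Fraction remaining after one interval: r = e^(−kτ) = e^(−0.5332 × 1.02) = 0.5805
Before dose 5, 4 doses have been given (aged 1τ, 2τ, 3τ, 4τ).
C_trough = C₀ × (r + r² + … + r^4) = C₀ × r(1−r^4)/(1−r)
        = 2.703 × 0.5805 × (1 − 0.1136) / (1 − 0.5805) = 3.315 mg/L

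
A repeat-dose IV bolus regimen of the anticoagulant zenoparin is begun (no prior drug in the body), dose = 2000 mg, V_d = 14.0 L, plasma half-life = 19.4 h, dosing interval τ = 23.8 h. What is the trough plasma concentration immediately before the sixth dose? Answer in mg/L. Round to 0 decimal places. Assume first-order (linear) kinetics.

105 mg/L

C₀ per dose = Dose / Vd = 2000 / 14.0 = 142.9 mg/L
k = ln2 / t½ = 0.693147 / 19.4 = 0.03573 h⁻¹
Fraction remaining after one interval: r = e^(−kτ) = e^(−0.03573 × 23.8) = 0.4273
Before dose 6, 5 doses have been given (aged 1τ, 2τ, 3τ, 4τ, 5τ).
C_trough = C₀ × (r + r² + … + r^5) = C₀ × r(1−r^5)/(1−r)
        = 142.9 × 0.4273 × (1 − 0.01425) / (1 − 0.4273) = 105.1 mg/L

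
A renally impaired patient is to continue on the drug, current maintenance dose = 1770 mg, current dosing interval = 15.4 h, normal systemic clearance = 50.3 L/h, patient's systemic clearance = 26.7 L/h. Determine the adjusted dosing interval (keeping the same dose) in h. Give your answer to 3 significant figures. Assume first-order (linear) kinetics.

29.0 h

To keep the same average steady-state level, dosing rate must scale with clearance.
CL ratio = 26.7 / 50.3 = 0.5308
New interval (same dose) = 15.4 / 0.5308 = 29.01 h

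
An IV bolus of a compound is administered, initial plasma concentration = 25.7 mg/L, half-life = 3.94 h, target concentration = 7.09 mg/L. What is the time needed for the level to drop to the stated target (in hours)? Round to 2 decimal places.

k = ln2 / t½ = 0.693147 / 3.94 = 0.1759 h⁻¹
t = ln(C₀ / C) / k = ln(25.70 / 7.09) / 0.1759
  = ln(3.625) / 0.1759 = 1.288 / 0.1759 = 7.322 h

7.32 h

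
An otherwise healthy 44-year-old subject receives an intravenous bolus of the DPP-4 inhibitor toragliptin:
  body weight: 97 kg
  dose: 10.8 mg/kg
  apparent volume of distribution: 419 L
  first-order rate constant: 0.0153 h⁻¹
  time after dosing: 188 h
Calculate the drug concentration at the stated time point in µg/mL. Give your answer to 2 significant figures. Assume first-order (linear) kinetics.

0.14 µg/mL

Total dose = 10.8 × 97 = 1048 mg
C₀ = Dose / Vd = 1048 / 419 = 2.501 mg/L
C = C₀ · e^(−k·t) = 2.501 × e^(−0.01530 × 188)
  = 2.501 × 0.05634 = 0.1409 mg/L
(0.1409 mg/L = 0.1409 µg/mL)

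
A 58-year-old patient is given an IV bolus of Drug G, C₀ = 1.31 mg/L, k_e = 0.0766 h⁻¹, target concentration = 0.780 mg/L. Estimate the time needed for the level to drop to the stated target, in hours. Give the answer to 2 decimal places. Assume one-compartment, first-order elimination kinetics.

6.77 h

t = ln(C₀ / C) / k = ln(1.310 / 0.780) / 0.07660
  = ln(1.679) / 0.07660 = 0.5182 / 0.07660 = 6.765 h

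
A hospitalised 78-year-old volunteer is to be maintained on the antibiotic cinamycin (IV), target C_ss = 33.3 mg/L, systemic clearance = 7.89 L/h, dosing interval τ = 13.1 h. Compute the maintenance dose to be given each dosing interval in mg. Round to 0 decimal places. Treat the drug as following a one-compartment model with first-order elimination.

At steady state, Dose/τ = Css × CL.
Dose = Css × CL × τ = 33.3 × 7.890 × 13.1 = 3442 mg

3442 mg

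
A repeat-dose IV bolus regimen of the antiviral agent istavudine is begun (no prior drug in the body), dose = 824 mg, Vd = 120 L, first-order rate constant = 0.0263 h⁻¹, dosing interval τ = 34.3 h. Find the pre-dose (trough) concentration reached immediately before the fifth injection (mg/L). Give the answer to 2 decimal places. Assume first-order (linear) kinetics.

C₀ per dose = Dose / Vd = 824 / 120 = 6.867 mg/L
Fraction remaining after one interval: r = e^(−kτ) = e^(−0.02630 × 34.3) = 0.4057
Before dose 5, 4 doses have been given (aged 1τ, 2τ, 3τ, 4τ).
C_trough = C₀ × (r + r² + … + r^4) = C₀ × r(1−r^4)/(1−r)
        = 6.867 × 0.4057 × (1 − 0.02709) / (1 − 0.4057) = 4.561 mg/L

4.56 mg/L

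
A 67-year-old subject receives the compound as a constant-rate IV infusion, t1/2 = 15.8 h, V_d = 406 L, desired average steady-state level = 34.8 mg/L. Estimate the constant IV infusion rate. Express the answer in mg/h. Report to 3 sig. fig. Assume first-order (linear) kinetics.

k = ln2 / t½ = 0.693147 / 15.8 = 0.04387 h⁻¹
CL = k × Vd = 0.04387 × 406 = 17.81 L/h
At steady state, infusion rate R₀ = Css × CL = 34.8 × 17.81 = 619.8 mg/h

620 mg/h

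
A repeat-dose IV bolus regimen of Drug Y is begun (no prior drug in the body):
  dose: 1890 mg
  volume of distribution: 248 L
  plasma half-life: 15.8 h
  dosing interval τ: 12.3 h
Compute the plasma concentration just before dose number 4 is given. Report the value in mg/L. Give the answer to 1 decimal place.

C₀ per dose = Dose / Vd = 1890 / 248 = 7.621 mg/L
k = ln2 / t½ = 0.693147 / 15.8 = 0.04387 h⁻¹
Fraction remaining after one interval: r = e^(−kτ) = e^(−0.04387 × 12.3) = 0.5830
Before dose 4, 3 doses have been given (aged 1τ, 2τ, 3τ).
C_trough = C₀ × (r + r² + … + r^3) = C₀ × r(1−r^3)/(1−r)
        = 7.621 × 0.5830 × (1 − 0.1982) / (1 − 0.5830) = 8.543 mg/L

8.5 mg/L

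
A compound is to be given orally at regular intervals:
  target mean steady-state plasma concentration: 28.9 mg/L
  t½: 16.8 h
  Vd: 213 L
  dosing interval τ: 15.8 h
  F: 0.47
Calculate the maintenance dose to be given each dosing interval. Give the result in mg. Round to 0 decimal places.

8538 mg

k = ln2 / t½ = 0.693147 / 16.8 = 0.04126 h⁻¹
CL = k × Vd = 0.04126 × 213 = 8.788 L/h
At steady state, F × (Dose/τ) = Css × CL.
Dose = Css × CL × τ / F = 28.9 × 8.788 × 15.8 / 0.47 = 8538 mg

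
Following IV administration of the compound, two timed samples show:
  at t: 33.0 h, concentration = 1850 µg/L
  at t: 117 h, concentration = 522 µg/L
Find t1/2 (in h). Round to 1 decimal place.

k = ln(C₁/C₂) / (t₂ − t₁) = ln(1850/522) / (117 − 33.0)
  = 1.265 / 84.00 = 0.01506 h⁻¹
t½ = ln2 / k = 0.693147 / 0.01506 = 46.03 h

46.0 h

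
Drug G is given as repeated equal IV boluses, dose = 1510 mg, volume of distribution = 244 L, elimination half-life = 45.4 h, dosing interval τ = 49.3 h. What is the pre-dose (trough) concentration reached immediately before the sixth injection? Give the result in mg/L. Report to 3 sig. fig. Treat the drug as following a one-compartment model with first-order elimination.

5.38 mg/L

C₀ per dose = Dose / Vd = 1510 / 244 = 6.189 mg/L
k = ln2 / t½ = 0.693147 / 45.4 = 0.01527 h⁻¹
Fraction remaining after one interval: r = e^(−kτ) = e^(−0.01527 × 49.3) = 0.4710
Before dose 6, 5 doses have been given (aged 1τ, 2τ, 3τ, 4τ, 5τ).
C_trough = C₀ × (r + r² + … + r^5) = C₀ × r(1−r^5)/(1−r)
        = 6.189 × 0.4710 × (1 − 0.02318) / (1 − 0.4710) = 5.383 mg/L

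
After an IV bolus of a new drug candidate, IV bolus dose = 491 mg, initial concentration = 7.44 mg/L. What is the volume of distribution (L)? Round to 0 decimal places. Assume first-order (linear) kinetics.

Vd = Dose / C₀ = 491.0 / 7.44 = 65.99 L

66 L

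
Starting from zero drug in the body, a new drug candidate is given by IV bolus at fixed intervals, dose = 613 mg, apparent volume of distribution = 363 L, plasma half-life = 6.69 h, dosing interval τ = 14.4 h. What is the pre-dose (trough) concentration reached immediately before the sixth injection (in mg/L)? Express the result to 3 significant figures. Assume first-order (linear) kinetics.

0.490 mg/L

C₀ per dose = Dose / Vd = 613 / 363 = 1.689 mg/L
k = ln2 / t½ = 0.693147 / 6.69 = 0.1036 h⁻¹
Fraction remaining after one interval: r = e^(−kτ) = e^(−0.1036 × 14.4) = 0.2250
Before dose 6, 5 doses have been given (aged 1τ, 2τ, 3τ, 4τ, 5τ).
C_trough = C₀ × (r + r² + … + r^5) = C₀ × r(1−r^5)/(1−r)
        = 1.689 × 0.2250 × (1 − 0.0005767) / (1 − 0.2250) = 0.4901 mg/L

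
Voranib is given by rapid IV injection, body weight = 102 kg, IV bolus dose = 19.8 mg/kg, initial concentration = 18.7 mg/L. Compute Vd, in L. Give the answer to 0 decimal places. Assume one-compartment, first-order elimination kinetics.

Dose = 19.8 × 102 = 2020 mg
Vd = Dose / C₀ = 2020 / 18.7 = 108.0 L

108 L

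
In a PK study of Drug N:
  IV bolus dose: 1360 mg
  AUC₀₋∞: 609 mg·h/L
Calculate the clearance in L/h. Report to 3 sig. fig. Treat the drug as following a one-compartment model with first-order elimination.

CL = Dose / AUC = 1360 / 609 = 2.233 L/h

2.23 L/h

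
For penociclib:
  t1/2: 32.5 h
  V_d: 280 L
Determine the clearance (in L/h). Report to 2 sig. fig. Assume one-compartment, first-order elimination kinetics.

k = ln2 / t½ = 0.693147 / 32.5 = 0.02133 h⁻¹
CL = k × Vd = 0.02133 × 280 = 5.972 L/h

6.0 L/h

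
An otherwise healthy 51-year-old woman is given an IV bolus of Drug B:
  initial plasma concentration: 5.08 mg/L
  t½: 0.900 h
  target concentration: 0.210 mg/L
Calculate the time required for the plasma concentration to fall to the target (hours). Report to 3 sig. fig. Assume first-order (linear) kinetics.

4.14 h

k = ln2 / t½ = 0.693147 / 0.900 = 0.7702 h⁻¹
t = ln(C₀ / C) / k = ln(5.080 / 0.210) / 0.7702
  = ln(24.19) / 0.7702 = 3.186 / 0.7702 = 4.137 h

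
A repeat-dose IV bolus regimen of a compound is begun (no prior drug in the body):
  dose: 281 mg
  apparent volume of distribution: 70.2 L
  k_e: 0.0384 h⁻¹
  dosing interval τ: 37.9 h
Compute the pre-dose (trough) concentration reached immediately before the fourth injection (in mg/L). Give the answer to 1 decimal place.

C₀ per dose = Dose / Vd = 281 / 70.2 = 4.003 mg/L
Fraction remaining after one interval: r = e^(−kτ) = e^(−0.03840 × 37.9) = 0.2333
Before dose 4, 3 doses have been given (aged 1τ, 2τ, 3τ).
C_trough = C₀ × (r + r² + … + r^3) = C₀ × r(1−r^3)/(1−r)
        = 4.003 × 0.2333 × (1 − 0.01270) / (1 − 0.2333) = 1.203 mg/L

1.2 mg/L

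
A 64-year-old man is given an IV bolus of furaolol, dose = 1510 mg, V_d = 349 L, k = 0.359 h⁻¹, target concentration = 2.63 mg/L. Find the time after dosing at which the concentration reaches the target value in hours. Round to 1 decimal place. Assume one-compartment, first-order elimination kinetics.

C₀ = Dose / Vd = 1510 / 349 = 4.327 mg/L
t = ln(C₀ / C) / k = ln(4.327 / 2.63) / 0.3590
  = ln(1.645) / 0.3590 = 0.4977 / 0.3590 = 1.386 h

1.4 h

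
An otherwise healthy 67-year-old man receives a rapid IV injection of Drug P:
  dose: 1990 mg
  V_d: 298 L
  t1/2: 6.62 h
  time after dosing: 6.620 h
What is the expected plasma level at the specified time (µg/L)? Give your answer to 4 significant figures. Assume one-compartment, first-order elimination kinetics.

3339 µg/L

C₀ = Dose / Vd = 1990 / 298 = 6.678 mg/L
k = ln2 / t½ = 0.693147 / 6.62 = 0.1047 h⁻¹
t / t½ = 6.620 / 6.62 = 1 half-lives
C = C₀ × (1/2)^1 = 6.678 × 0.5000 = 3.339 mg/L
Convert: 3.339 mg/L × 1000 = 3339 µg/L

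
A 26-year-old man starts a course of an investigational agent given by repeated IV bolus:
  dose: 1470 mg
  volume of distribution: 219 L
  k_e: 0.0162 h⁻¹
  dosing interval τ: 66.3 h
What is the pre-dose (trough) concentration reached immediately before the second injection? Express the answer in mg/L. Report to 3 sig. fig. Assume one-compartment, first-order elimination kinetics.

C₀ per dose = Dose / Vd = 1470 / 219 = 6.712 mg/L
Fraction remaining after one interval: r = e^(−kτ) = e^(−0.01620 × 66.3) = 0.3416
Before dose 2, 1 dose has been given (aged 1τ).
C_trough = C₀ × r = 6.712 × 0.3416 = 2.293 mg/L

2.29 mg/L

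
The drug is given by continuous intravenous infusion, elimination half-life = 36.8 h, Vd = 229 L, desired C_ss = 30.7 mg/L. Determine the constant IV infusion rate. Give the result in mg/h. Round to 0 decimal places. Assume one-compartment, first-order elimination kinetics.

k = ln2 / t½ = 0.693147 / 36.8 = 0.01884 h⁻¹
CL = k × Vd = 0.01884 × 229 = 4.314 L/h
At steady state, infusion rate R₀ = Css × CL = 30.7 × 4.314 = 132.4 mg/h

132 mg/h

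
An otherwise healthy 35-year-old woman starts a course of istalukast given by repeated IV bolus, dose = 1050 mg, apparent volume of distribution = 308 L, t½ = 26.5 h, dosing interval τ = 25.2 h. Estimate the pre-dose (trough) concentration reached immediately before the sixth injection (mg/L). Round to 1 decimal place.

3.5 mg/L

C₀ per dose = Dose / Vd = 1050 / 308 = 3.409 mg/L
k = ln2 / t½ = 0.693147 / 26.5 = 0.02616 h⁻¹
Fraction remaining after one interval: r = e^(−kτ) = e^(−0.02616 × 25.2) = 0.5172
Before dose 6, 5 doses have been given (aged 1τ, 2τ, 3τ, 4τ, 5τ).
C_trough = C₀ × (r + r² + … + r^5) = C₀ × r(1−r^5)/(1−r)
        = 3.409 × 0.5172 × (1 − 0.03701) / (1 − 0.5172) = 3.517 mg/L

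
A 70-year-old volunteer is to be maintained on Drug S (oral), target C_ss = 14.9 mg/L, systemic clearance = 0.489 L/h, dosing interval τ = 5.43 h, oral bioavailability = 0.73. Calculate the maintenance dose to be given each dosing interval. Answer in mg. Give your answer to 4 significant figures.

54.20 mg

At steady state, F × (Dose/τ) = Css × CL.
Dose = Css × CL × τ / F = 14.9 × 0.4890 × 5.43 / 0.73 = 54.20 mg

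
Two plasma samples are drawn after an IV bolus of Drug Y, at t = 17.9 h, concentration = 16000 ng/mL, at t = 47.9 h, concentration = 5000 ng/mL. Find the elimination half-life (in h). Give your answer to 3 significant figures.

k = ln(C₁/C₂) / (t₂ − t₁) = ln(16000/5000) / (47.9 − 17.9)
  = 1.163 / 30.00 = 0.03877 h⁻¹
t½ = ln2 / k = 0.693147 / 0.03877 = 17.88 h

17.9 h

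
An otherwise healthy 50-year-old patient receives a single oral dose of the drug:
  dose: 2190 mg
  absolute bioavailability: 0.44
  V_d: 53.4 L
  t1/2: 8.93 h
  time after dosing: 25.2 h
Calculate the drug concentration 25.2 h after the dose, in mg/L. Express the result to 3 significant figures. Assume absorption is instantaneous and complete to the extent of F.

2.55 mg/L

Amount reaching circulation = F × Dose = 0.44 × 2190 = 963.6 mg
C₀ = F·Dose / Vd = 963.6 / 53.4 = 18.04 mg/L
k = ln2 / t½ = 0.693147 / 8.93 = 0.07762 h⁻¹
C = C₀ · e^(−k·t) = 18.04 × e^(−0.07762 × 25.2)
  = 18.04 × 0.1414 = 2.551 mg/L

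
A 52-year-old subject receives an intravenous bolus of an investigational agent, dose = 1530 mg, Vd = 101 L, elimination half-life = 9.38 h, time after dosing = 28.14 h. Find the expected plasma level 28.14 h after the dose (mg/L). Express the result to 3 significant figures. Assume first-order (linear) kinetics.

1.89 mg/L

C₀ = Dose / Vd = 1530 / 101 = 15.15 mg/L
k = ln2 / t½ = 0.693147 / 9.38 = 0.07390 h⁻¹
t / t½ = 28.14 / 9.38 = 3 half-lives
C = C₀ × (1/2)^3 = 15.15 × 0.1250 = 1.894 mg/L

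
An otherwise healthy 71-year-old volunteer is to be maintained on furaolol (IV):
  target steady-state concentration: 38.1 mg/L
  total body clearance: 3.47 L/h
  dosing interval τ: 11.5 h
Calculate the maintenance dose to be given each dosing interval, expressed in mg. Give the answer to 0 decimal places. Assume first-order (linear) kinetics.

At steady state, Dose/τ = Css × CL.
Dose = Css × CL × τ = 38.1 × 3.470 × 11.5 = 1520 mg

1520 mg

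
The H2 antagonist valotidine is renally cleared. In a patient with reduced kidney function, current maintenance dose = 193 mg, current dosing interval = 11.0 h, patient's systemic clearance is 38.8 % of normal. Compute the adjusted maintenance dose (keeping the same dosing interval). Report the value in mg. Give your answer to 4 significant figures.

To keep the same average steady-state level, dosing rate must scale with clearance.
CL ratio = 38.8 / 100 = 0.3880
New dose (same interval) = 193 × 0.3880 = 74.88 mg

74.88 mg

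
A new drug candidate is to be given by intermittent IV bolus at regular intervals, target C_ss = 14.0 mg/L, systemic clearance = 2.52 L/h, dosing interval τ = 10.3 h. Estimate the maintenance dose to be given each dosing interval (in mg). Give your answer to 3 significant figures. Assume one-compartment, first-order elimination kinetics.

At steady state, Dose/τ = Css × CL.
Dose = Css × CL × τ = 14.0 × 2.520 × 10.3 = 363.4 mg

363 mg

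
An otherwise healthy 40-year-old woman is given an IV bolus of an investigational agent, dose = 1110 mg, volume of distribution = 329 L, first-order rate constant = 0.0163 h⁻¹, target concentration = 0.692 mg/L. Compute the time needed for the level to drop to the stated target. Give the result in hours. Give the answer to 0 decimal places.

97 h

C₀ = Dose / Vd = 1110 / 329 = 3.374 mg/L
t = ln(C₀ / C) / k = ln(3.374 / 0.692) / 0.01630
  = ln(4.876) / 0.01630 = 1.584 / 0.01630 = 97.18 h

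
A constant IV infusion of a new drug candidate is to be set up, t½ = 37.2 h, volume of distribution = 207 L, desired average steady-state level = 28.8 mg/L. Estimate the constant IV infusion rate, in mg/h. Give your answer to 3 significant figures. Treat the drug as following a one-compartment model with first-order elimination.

111 mg/h

k = ln2 / t½ = 0.693147 / 37.2 = 0.01863 h⁻¹
CL = k × Vd = 0.01863 × 207 = 3.856 L/h
At steady state, infusion rate R₀ = Css × CL = 28.8 × 3.856 = 111.1 mg/h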